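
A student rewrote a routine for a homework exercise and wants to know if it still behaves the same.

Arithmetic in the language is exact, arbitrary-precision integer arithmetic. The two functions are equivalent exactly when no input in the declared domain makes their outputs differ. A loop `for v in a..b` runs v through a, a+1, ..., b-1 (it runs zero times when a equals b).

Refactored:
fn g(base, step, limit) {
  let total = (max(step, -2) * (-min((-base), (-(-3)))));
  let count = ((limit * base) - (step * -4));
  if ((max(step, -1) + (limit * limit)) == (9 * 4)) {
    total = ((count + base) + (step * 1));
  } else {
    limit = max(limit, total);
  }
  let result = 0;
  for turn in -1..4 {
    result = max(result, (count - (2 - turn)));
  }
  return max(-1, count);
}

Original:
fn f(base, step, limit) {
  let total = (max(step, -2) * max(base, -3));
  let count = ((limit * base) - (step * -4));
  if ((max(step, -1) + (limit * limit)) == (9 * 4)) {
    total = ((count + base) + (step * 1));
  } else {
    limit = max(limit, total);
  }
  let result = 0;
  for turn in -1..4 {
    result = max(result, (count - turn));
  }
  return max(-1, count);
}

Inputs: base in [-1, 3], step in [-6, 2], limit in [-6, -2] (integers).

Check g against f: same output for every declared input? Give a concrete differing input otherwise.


Comparing the listings, the differences include: constant usage differs, arithmetic usage differs, min/max/abs usage differs.
Tracing base=3, step=1, limit=-2: f: total = 3; count = -2; ((max(step, -1) + (limit * limit)) == (9 * 4)) -> false; limit = 3; result = 0; [turn=-1]; result = 0; [turn=0]; result = 0; [turn=1]; result = 0; [turn=2]; result = 0; [turn=3]; result = 0; return -1 | g: total = 3; count = -2; ((max(step, -1) + (limit * limit)) == (9 * 4)) -> false; limit = 3; result = 0; [turn=-1]; result = 0; [turn=0]; result = 0; [turn=1]; result = 0; [turn=2]; result = 0; [turn=3]; result = 0; return -1 — matching result -1.
Sweeping the whole domain (225 inputs) finds no disagreement.
verdict: equivalent


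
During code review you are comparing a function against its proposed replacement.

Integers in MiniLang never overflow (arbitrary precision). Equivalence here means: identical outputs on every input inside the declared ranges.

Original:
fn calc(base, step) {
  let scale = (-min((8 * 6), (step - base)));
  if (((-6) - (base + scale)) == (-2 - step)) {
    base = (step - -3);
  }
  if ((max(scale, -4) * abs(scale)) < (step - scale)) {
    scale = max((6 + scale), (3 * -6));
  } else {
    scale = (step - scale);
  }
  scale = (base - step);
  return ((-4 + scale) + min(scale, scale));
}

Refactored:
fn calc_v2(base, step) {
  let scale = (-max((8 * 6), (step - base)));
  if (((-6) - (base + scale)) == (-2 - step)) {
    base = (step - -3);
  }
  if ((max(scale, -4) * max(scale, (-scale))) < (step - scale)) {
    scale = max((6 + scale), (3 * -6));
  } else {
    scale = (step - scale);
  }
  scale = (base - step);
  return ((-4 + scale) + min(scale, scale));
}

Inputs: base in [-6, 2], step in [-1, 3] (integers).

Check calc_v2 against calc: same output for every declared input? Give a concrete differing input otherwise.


base=-3, step=-1 yields 2 from calc but -8 from calc_v2.
verdict: not equivalent; witness: base=-3, step=-1


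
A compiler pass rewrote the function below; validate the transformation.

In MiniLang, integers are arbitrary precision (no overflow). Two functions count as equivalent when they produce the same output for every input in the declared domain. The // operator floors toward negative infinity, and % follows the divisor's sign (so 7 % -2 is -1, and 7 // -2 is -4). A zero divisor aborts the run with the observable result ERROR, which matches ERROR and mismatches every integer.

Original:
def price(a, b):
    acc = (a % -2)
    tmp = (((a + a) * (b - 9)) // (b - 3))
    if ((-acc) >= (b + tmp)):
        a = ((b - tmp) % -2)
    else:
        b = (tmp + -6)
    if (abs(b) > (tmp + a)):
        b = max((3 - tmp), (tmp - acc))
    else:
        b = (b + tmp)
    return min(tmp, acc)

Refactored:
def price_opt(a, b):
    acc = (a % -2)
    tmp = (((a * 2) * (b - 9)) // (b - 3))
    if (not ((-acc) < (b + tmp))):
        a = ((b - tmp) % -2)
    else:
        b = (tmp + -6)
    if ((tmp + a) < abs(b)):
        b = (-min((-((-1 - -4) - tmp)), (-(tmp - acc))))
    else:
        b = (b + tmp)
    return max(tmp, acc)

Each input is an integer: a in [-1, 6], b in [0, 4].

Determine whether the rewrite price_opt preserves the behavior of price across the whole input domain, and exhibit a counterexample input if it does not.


a=-1, b=0 yields -6 from price but -1 from price_opt.
verdict: not equivalent; witness: a=-1, b=0


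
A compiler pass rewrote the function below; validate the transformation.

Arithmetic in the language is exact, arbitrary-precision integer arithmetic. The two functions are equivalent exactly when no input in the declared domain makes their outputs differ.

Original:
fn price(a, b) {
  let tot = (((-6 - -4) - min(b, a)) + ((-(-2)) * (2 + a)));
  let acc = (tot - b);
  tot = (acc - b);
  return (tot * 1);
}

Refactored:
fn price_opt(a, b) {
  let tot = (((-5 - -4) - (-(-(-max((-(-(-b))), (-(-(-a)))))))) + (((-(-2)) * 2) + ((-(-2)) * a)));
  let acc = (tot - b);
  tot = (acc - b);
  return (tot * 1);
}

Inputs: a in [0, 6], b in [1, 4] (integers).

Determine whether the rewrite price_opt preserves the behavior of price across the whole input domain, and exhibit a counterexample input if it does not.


Run the pair on a=0, b=1.
price: tot := 2 | acc := 1 | tot := 0 | result 0
price_opt: tot := 3 | acc := 2 | tot := 1 | result 1
0 vs 1 — the two versions disagree here.
verdict: not equivalent; witness: a=0, b=1


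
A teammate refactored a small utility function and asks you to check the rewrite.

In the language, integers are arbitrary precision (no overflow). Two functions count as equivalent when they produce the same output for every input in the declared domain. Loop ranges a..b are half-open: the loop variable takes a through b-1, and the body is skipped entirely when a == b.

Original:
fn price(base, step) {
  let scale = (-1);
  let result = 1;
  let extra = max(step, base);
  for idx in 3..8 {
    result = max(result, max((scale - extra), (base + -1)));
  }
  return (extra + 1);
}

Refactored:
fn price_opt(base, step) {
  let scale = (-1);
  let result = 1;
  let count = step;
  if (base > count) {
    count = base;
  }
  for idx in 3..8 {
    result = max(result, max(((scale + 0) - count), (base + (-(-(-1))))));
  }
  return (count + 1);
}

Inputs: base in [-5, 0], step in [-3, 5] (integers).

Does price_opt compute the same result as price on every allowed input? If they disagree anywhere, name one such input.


Behavior is preserved: although min/max/abs usage differs, constant usage differs, branching structure differs, comparison usage differs, arithmetic usage differs, local variable names differ, statement counts differ, the outputs never diverge.
As a probe, take base=0, step=-1: price runs scale = -1; result = 1; extra = 0; [idx=3]; result = 1; [idx=4]; result = 1; [idx=5]; result = 1; [idx=6]; result = 1; [idx=7]; result = 1; return 1; price_opt runs scale = -1; result = 1; count = -1; (base > count) -> true; count = 0; [idx=3]; result = 1; [idx=4]; result = 1; [idx=5]; result = 1; [idx=6]; result = 1; [idx=7]; result = 1; return 1; both end at 1.
An exhaustive pass over the 54 declared inputs shows identical outputs.
verdict: equivalent


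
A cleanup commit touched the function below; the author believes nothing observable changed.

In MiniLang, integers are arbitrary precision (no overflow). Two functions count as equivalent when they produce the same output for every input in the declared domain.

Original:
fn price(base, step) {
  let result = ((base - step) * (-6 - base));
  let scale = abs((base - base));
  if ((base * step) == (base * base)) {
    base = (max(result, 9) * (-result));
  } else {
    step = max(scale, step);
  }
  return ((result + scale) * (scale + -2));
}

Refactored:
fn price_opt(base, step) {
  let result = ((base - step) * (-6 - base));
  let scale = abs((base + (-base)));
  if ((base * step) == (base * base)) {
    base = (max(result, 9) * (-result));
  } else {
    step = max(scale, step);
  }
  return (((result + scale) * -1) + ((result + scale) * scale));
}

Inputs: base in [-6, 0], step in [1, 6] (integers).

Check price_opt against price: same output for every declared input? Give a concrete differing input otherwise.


At base=-5, step=1: price gives -12, price_opt gives -6.
verdict: not equivalent; witness: base=-5, step=1


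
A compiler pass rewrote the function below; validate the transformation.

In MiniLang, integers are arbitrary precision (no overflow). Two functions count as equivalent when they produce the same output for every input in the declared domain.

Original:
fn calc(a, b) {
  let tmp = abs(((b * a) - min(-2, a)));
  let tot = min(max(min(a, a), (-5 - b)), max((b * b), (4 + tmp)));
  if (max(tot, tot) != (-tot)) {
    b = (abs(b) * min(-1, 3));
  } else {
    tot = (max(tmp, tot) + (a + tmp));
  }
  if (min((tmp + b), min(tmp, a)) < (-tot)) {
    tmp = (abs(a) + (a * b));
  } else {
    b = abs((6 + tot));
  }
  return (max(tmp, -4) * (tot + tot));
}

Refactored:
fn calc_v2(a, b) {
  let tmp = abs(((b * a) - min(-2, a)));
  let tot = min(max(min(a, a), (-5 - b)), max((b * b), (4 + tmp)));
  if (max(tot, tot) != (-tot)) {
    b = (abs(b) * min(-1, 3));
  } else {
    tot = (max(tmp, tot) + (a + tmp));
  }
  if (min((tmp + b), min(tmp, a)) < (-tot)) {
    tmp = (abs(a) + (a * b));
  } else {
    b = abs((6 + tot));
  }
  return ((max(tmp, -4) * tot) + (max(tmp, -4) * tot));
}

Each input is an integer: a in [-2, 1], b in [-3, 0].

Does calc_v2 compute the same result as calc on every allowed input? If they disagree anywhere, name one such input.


Side by side, the visible changes include: arithmetic usage differs; constant usage differs; min/max/abs usage differs.
As a probe, take a=-2, b=-3: calc runs tmp becomes 8; next tot becomes -2; next (max(tot, tot) != (-tot)) evaluates to true; next b becomes -3; next (min((tmp + b), min(tmp, a)) < (-tot)) evaluates to true; next tmp becomes 8; next final value -32; calc_v2 runs tmp becomes 8; next tot becomes -2; next (max(tot, tot) != (-tot)) evaluates to true; next b becomes -3; next (min((tmp + b), min(tmp, a)) < (-tot)) evaluates to true; next tmp becomes 8; next final value -32; both end at -32.
Checked all 16 inputs in the declared domain: the outputs agree on every one.
verdict: equivalent


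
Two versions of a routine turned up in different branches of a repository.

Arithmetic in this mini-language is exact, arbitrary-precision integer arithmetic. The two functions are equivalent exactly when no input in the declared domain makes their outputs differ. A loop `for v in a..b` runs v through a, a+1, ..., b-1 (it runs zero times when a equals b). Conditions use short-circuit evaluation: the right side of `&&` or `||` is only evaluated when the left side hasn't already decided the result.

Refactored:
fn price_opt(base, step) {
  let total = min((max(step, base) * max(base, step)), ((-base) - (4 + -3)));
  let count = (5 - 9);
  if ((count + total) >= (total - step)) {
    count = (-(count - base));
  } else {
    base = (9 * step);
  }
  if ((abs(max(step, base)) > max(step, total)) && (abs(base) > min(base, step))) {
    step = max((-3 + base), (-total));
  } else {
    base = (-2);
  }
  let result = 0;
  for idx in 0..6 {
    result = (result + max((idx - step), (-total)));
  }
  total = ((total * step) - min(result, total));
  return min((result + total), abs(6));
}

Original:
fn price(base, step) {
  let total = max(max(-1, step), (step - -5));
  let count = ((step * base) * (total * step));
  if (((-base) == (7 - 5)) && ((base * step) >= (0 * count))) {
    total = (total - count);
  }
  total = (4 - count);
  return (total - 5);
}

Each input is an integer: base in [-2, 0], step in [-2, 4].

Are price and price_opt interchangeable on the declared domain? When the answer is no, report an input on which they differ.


There is a counterexample at base=-2, step=-2: 23 on one side, 6 on the other.
price: total becomes 3; next count becomes -24; next (((-base) == (7 - 5)) && ((base * step) >= (0 * count))) evaluates to true; next total becomes 27; next total becomes 28; next final value 23
price_opt: total becomes 1; next count becomes -4; next ((count + total) >= (total - step)) evaluates to false; next base becomes -18; next ((abs(max(step, base)) > max(step, total)) && (abs(base) > min(base, step))) evaluates to true; next step becomes -1; next result becomes 0; next at idx=0:; next result becomes 1; next at idx=1:; next result becomes 3; next at idx=2:; next result becomes 6; next at idx=3:; next result becomes 10; next at idx=4:; next result becomes 15; next at idx=5:; next result becomes 21; next total becomes -2; next final value 6
verdict: not equivalent; witness: base=-2, step=-2


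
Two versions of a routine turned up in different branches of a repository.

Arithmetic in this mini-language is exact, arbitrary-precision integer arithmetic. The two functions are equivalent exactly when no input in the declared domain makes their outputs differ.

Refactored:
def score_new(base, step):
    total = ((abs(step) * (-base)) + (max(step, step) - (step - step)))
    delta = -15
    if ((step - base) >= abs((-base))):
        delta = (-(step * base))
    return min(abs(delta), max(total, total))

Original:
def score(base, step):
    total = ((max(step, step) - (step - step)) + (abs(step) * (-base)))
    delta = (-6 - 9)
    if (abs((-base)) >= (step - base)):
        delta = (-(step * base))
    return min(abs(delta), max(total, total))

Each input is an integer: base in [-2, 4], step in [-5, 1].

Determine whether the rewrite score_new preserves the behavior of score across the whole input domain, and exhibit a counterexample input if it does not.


These are not equivalent — on base=-2, step=1 the outputs split (3 vs 2).
score: total = 3; delta = -15; (abs((-base)) >= (step - base)) -> false; return 3
score_new: total = 3; delta = -15; ((step - base) >= abs((-base))) -> true; delta = 2; return 2
verdict: not equivalent; witness: base=-2, step=1


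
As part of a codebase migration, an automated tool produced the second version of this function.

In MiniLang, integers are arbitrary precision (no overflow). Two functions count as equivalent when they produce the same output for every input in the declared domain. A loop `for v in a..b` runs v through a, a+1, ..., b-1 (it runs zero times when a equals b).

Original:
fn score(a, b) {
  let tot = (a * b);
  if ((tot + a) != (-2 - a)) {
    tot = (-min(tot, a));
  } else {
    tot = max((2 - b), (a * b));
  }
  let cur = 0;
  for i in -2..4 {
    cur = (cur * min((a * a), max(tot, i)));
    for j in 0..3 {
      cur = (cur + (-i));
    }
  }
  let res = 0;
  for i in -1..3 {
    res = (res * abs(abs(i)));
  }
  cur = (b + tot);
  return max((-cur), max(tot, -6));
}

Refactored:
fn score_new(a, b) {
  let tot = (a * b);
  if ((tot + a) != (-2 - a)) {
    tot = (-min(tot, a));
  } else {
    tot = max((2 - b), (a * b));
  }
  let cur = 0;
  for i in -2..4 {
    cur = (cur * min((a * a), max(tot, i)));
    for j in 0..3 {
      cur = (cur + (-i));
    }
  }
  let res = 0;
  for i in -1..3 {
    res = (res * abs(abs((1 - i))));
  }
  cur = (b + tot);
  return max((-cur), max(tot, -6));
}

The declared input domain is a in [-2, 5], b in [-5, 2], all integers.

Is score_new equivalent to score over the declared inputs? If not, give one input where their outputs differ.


Behavior is preserved: although arithmetic usage differs; constant usage differs, the outputs never diverge.
Tracing a=0, b=-1: score: tot becomes 0; next ((tot + a) != (-2 - a)) evaluates to true; next tot becomes 0; next cur becomes 0; next at i=-2:; next cur becomes 0; next at j=0:; next cur becomes 2; next at j=1:; next cur becomes 4; next at j=2:; next cur becomes 6; next at i=-1:; next cur becomes 0; next at j=0:; next cur becomes 1; next at j=1:; next cur becomes 2; next at j=2:; next cur becomes 3; next at i=0:; next cur becomes 0; next at j=0:; next cur becomes 0; next at j=1:; next cur becomes 0; next at j=2:; next cur becomes 0; next at i=1:; next cur becomes 0; next at j=0:; next cur becomes -1; next at j=1:; next cur becomes -2; next at j=2:; next cur becomes -3; next at i=2:; next cur becomes 0; next at j=0:; next cur becomes -2; next at j=1:; next cur becomes -4; next at j=2:; next cur becomes -6; next at i=3:; next cur becomes 0; next at j=0:; next cur becomes -3; next at j=1:; next cur becomes -6; next at j=2:; next cur becomes -9; next res becomes 0; next at i=-1:; next res becomes 0; next at i=0:; next res becomes 0; next at i=1:; next res becomes 0; next at i=2:; next res becomes 0; next cur becomes -1; next final value 1 | score_new: tot becomes 0; next ((tot + a) != (-2 - a)) evaluates to true; next tot becomes 0; next cur becomes 0; next at i=-2:; next cur becomes 0; next at j=0:; next cur becomes 2; next at j=1:; next cur becomes 4; next at j=2:; next cur becomes 6; next at i=-1:; next cur becomes 0; next at j=0:; next cur becomes 1; next at j=1:; next cur becomes 2; next at j=2:; next cur becomes 3; next at i=0:; next cur becomes 0; next at j=0:; next cur becomes 0; next at j=1:; next cur becomes 0; next at j=2:; next cur becomes 0; next at i=1:; next cur becomes 0; next at j=0:; next cur becomes -1; next at j=1:; next cur becomes -2; next at j=2:; next cur becomes -3; next at i=2:; next cur becomes 0; next at j=0:; next cur becomes -2; next at j=1:; next cur becomes -4; next at j=2:; next cur becomes -6; next at i=3:; next cur becomes 0; next at j=0:; next cur becomes -3; next at j=1:; next cur becomes -6; next at j=2:; next cur becomes -9; next res becomes 0; next at i=-1:; next res becomes 0; next at i=0:; next res becomes 0; next at i=1:; next res becomes 0; next at i=2:; next res becomes 0; next cur becomes -1; next final value 1 — matching result 1.
Across all 64 domain points the two functions coincide.
verdict: equivalent


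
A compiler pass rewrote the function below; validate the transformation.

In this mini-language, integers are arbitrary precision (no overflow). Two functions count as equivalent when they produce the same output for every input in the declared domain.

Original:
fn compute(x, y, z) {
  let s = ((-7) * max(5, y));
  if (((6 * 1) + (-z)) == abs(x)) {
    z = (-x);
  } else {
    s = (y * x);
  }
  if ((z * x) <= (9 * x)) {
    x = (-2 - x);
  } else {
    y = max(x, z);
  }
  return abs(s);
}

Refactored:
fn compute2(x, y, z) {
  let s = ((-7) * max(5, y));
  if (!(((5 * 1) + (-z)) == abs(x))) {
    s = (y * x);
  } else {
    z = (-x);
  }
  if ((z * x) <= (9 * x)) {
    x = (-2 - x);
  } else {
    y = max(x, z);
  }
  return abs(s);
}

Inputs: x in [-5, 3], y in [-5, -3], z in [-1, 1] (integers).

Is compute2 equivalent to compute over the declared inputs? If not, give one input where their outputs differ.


Run the pair on x=-5, y=-5, z=0.
compute: s=-35, then (((6 * 1) + (-z)) == abs(x)) is false, then s=25, then ((z * x) <= (9 * x)) is false, then y=0, then returns 25
compute2: s=-35, then (!(((5 * 1) + (-z)) == abs(x))) is false, then z=5, then ((z * x) <= (9 * x)) is false, then y=5, then returns 35
25 vs 35 — the two versions disagree here.
verdict: not equivalent; witness: x=-5, y=-5, z=0


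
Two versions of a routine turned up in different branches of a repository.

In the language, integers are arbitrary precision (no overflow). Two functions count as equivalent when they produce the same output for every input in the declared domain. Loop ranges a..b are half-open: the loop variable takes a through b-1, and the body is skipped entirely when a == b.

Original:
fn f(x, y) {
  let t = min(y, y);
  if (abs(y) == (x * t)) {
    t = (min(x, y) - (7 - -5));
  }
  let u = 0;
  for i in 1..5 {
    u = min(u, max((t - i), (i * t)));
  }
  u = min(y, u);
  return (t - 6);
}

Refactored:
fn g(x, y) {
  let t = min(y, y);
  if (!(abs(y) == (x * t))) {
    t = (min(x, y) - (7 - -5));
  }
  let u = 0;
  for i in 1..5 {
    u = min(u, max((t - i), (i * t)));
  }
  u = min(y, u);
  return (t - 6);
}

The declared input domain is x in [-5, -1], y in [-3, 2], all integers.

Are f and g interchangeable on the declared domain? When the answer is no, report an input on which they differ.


There is a counterexample at x=-5, y=-3: -9 on one side, -23 on the other.
f: t becomes -3; next (abs(y) == (x * t)) evaluates to false; next u becomes 0; next at i=1:; next u becomes -3; next at i=2:; next u becomes -5; next at i=3:; next u becomes -6; next at i=4:; next u becomes -7; next u becomes -7; next final value -9
g: t becomes -3; next (!(abs(y) == (x * t))) evaluates to true; next t becomes -17; next u becomes 0; next at i=1:; next u becomes -17; next at i=2:; next u becomes -19; next at i=3:; next u becomes -20; next at i=4:; next u becomes -21; next u becomes -21; next final value -23
verdict: not equivalent; witness: x=-5, y=-3


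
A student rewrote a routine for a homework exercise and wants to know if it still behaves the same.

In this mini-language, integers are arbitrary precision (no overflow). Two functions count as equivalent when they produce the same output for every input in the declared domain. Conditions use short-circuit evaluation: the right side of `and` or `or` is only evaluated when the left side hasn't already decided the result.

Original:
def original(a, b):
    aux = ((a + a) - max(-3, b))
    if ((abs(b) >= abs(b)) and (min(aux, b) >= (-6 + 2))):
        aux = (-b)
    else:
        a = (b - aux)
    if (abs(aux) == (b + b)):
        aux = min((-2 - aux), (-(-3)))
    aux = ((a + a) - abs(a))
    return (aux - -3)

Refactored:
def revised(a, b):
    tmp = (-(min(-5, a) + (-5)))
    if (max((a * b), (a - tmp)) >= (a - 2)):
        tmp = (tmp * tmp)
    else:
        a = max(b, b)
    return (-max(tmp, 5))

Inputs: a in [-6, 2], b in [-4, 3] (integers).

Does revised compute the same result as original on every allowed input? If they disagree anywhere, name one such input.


a=-6, b=-4 yields 8 from original but -121 from revised.
verdict: not equivalent; witness: a=-6, b=-4


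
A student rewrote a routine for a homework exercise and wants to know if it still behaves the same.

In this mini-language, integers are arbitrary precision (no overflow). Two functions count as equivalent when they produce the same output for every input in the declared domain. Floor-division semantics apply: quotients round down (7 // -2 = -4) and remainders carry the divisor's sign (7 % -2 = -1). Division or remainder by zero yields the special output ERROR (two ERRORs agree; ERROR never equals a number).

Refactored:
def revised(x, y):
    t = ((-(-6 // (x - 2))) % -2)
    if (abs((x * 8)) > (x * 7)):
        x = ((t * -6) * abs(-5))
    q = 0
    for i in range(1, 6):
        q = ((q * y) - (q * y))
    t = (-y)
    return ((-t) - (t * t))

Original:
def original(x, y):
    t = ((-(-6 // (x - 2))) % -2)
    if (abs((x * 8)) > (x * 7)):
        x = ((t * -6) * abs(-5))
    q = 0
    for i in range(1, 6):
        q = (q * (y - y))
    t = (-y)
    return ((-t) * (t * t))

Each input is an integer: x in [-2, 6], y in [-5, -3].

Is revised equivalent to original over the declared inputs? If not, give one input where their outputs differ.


Try x=-2, y=-5.
original: t becomes -1; next (abs((x * 8)) > (x * 7)) evaluates to true; next x becomes 30; next q becomes 0; next at i=1:; next q becomes 0; next at i=2:; next q becomes 0; next at i=3:; next q becomes 0; next at i=4:; next q becomes 0; next at i=5:; next q becomes 0; next t becomes 5; next final value -125
revised: t becomes -1; next (abs((x * 8)) > (x * 7)) evaluates to true; next x becomes 30; next q becomes 0; next at i=1:; next q becomes 0; next at i=2:; next q becomes 0; next at i=3:; next q becomes 0; next at i=4:; next q becomes 0; next at i=5:; next q becomes 0; next t becomes 5; next final value -30
-125 against -30: the behavior changed.
verdict: not equivalent; witness: x=-2, y=-5


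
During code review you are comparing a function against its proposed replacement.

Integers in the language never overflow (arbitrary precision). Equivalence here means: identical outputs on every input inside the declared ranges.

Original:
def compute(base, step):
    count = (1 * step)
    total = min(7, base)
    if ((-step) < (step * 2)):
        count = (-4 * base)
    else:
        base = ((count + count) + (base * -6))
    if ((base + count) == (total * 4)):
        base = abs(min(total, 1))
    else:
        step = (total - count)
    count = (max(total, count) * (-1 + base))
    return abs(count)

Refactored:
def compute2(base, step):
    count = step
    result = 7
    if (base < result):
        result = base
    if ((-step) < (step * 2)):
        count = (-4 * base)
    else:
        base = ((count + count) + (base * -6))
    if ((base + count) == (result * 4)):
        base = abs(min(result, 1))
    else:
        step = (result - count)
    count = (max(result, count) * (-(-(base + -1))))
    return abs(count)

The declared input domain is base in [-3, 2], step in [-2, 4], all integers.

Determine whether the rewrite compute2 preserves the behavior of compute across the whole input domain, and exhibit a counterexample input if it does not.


Side by side, the visible changes include: local variable names differ; also constant usage differs; also statement counts differ; also comparison usage differs; also arithmetic usage differs; also min/max/abs usage differs; also branching structure differs.
Tracing base=-1, step=-2: compute: count becomes -2; next total becomes -1; next ((-step) < (step * 2)) evaluates to false; next base becomes 2; next ((base + count) == (total * 4)) evaluates to false; next step becomes 1; next count becomes -1; next final value 1 | compute2: count becomes -2; next result becomes 7; next (base < result) evaluates to true; next result becomes -1; next ((-step) < (step * 2)) evaluates to false; next base becomes 2; next ((base + count) == (result * 4)) evaluates to false; next step becomes 1; next count becomes -1; next final value 1 — matching result 1.
Checked all 42 inputs in the declared domain: the outputs agree on every one.
verdict: equivalent


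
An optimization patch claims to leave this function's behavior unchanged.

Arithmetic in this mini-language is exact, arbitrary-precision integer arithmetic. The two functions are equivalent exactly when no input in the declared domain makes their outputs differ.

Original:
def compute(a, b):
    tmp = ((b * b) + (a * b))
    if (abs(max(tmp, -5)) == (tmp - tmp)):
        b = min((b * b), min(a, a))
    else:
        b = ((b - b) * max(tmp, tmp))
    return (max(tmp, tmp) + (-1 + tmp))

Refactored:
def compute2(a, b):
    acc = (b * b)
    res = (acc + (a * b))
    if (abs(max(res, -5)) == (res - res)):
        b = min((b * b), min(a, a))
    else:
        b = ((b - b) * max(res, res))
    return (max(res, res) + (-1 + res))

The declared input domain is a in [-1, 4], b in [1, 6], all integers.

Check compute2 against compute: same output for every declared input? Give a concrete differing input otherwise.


The two are interchangeable: statement counts differ; also local variable names differ, and every declared input agrees.
Spot check at a=3, b=1 — compute: tmp := 4 | (abs(max(tmp, -5)) == (tmp - tmp)): false | b := 0 | result 7. compute2: acc := 1 | res := 4 | (abs(max(res, -5)) == (res - res)): false | b := 0 | result 7. Both give 7.
An exhaustive pass over the 36 declared inputs shows identical outputs.
verdict: equivalent


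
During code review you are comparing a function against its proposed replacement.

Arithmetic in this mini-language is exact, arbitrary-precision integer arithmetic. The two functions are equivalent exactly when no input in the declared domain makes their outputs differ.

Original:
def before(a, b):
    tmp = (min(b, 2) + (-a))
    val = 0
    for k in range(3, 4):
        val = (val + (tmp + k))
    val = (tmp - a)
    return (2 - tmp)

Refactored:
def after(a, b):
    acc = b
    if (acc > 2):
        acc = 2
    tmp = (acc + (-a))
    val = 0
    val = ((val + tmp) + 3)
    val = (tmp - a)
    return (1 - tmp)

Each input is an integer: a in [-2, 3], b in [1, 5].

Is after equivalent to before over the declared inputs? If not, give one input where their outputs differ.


Input a=-2, b=1: -1 from before versus -2 from after.
verdict: not equivalent; witness: a=-2, b=1


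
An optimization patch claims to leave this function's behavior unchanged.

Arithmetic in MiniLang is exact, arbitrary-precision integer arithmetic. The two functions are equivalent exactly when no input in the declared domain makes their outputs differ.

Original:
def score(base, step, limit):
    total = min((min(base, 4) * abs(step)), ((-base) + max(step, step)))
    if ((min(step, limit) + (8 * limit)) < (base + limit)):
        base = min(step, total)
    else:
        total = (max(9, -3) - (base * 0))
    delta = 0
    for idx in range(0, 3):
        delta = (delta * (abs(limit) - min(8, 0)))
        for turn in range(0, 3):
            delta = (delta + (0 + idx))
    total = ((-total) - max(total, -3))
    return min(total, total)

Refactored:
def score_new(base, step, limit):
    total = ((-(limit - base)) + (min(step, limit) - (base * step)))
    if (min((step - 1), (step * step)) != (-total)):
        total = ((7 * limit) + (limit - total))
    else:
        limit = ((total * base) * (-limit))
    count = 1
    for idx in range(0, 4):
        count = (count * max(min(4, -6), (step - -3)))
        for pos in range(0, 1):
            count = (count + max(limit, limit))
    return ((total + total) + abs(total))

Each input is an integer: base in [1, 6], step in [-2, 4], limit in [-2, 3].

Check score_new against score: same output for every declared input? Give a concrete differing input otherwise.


There is a counterexample at base=1, step=-2, limit=-2: 6 on one side, 9 on the other.
score: total becomes -3; next ((min(step, limit) + (8 * limit)) < (base + limit)) evaluates to true; next base becomes -3; next delta becomes 0; next at idx=0:; next delta becomes 0; next at turn=0:; next delta becomes 0; next at turn=1:; next delta becomes 0; next at turn=2:; next delta becomes 0; next at idx=1:; next delta becomes 0; next at turn=0:; next delta becomes 1; next at turn=1:; next delta becomes 2; next at turn=2:; next delta becomes 3; next at idx=2:; next delta becomes 6; next at turn=0:; next delta becomes 8; next at turn=1:; next delta becomes 10; next at turn=2:; next delta becomes 12; next total becomes 6; next final value 6
score_new: total becomes 3; next (min((step - 1), (step * step)) != (-total)) evaluates to false; next limit becomes 6; next count becomes 1; next at idx=0:; next count becomes 1; next at pos=0:; next count becomes 7; next at idx=1:; next count becomes 7; next at pos=0:; next count becomes 13; next at idx=2:; next count becomes 13; next at pos=0:; next count becomes 19; next at idx=3:; next count becomes 19; next at pos=0:; next count becomes 25; next final value 9
verdict: not equivalent; witness: base=1, step=-2, limit=-2


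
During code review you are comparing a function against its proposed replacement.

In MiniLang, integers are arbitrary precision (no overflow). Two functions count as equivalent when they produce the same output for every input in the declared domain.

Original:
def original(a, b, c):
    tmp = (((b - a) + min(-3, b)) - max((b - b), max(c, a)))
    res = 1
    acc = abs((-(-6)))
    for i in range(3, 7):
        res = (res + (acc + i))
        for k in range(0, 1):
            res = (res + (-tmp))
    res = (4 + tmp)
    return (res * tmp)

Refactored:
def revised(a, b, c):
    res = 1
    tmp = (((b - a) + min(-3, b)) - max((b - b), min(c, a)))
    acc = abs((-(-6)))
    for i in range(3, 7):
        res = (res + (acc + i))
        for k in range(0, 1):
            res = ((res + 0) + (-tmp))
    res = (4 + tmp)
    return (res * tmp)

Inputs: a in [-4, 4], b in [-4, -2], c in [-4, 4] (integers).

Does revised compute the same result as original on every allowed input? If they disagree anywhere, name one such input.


Try a=-4, b=-4, c=1.
original: tmp := -5 | res := 1 | acc := 6 | iter i=3: | res := 10 | iter k=0: | res := 15 | iter i=4: | res := 25 | iter k=0: | res := 30 | iter i=5: | res := 41 | iter k=0: | res := 46 | iter i=6: | res := 58 | iter k=0: | res := 63 | res := -1 | result 5
revised: res := 1 | tmp := -4 | acc := 6 | iter i=3: | res := 10 | iter k=0: | res := 14 | iter i=4: | res := 24 | iter k=0: | res := 28 | iter i=5: | res := 39 | iter k=0: | res := 43 | iter i=6: | res := 55 | iter k=0: | res := 59 | res := 0 | result 0
5 != 0, so the rewrite changes behavior.
verdict: not equivalent; witness: a=-4, b=-4, c=1


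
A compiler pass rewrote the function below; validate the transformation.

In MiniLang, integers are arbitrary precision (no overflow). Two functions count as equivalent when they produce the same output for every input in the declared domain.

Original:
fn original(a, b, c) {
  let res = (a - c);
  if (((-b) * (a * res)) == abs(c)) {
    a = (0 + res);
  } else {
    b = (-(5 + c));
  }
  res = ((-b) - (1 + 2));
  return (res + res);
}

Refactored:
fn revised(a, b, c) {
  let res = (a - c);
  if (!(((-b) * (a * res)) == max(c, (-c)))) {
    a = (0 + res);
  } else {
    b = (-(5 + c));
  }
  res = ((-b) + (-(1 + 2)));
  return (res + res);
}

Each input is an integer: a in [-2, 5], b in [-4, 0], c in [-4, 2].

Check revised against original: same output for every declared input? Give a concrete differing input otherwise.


There is a counterexample at a=-2, b=-4, c=-4: -4 on one side, 2 on the other.
original: res becomes 2; next (((-b) * (a * res)) == abs(c)) evaluates to false; next b becomes -1; next res becomes -2; next final value -4
revised: res becomes 2; next (!(((-b) * (a * res)) == max(c, (-c)))) evaluates to true; next a becomes 2; next res becomes 1; next final value 2
verdict: not equivalent; witness: a=-2, b=-4, c=-4


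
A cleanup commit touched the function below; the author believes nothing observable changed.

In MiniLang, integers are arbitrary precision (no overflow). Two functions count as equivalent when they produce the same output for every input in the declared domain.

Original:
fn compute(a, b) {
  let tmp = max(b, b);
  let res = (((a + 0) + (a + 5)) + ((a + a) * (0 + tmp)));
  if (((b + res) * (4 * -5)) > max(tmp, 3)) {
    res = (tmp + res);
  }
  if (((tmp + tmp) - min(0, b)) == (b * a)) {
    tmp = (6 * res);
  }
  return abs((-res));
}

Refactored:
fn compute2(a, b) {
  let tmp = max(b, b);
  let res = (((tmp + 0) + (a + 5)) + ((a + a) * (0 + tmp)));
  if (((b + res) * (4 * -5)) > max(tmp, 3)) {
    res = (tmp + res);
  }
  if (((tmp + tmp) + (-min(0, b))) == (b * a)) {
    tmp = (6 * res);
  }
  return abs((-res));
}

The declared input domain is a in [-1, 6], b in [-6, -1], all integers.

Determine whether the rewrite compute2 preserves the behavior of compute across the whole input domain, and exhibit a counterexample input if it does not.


The rewrite breaks on a=-1, b=-6, where the results are 15 and 10.
compute: tmp := -6 | res := 15 | (((b + res) * (4 * -5)) > max(tmp, 3)): false | (((tmp + tmp) - min(0, b)) == (b * a)): false | result 15
compute2: tmp := -6 | res := 10 | (((b + res) * (4 * -5)) > max(tmp, 3)): false | (((tmp + tmp) + (-min(0, b))) == (b * a)): false | result 10
verdict: not equivalent; witness: a=-1, b=-6


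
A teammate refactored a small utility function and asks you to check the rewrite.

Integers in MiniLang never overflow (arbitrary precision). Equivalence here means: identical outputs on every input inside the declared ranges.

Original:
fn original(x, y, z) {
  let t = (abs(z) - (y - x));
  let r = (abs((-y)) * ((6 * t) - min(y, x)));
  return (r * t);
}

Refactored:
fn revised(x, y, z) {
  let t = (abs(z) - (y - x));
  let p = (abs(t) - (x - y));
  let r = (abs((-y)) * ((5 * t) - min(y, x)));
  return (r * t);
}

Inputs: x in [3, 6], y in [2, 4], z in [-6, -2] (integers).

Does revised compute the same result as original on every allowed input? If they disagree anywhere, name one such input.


Not equivalent: x=3, y=2, z=-6 separates them (560 vs 462).
original: t := 7 | r := 80 | result 560
revised: t := 7 | p := 6 | r := 66 | result 462
verdict: not equivalent; witness: x=3, y=2, z=-6


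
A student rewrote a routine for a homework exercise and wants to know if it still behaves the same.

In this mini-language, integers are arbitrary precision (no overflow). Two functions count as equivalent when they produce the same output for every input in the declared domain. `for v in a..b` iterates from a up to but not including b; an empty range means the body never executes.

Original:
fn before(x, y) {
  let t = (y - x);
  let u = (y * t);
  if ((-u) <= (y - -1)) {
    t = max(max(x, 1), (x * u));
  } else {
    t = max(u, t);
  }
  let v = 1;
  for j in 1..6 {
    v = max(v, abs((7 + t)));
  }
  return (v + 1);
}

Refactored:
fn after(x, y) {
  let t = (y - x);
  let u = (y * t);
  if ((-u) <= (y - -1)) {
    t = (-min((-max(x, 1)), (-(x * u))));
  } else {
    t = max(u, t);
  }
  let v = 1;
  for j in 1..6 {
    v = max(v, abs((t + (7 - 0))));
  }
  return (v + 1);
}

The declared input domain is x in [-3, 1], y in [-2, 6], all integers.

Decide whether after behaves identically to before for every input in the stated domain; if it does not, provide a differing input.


Differences: arithmetic usage differs, and constant usage differs, and min/max/abs usage differs — yet all 45 inputs agree.
verdict: equivalent


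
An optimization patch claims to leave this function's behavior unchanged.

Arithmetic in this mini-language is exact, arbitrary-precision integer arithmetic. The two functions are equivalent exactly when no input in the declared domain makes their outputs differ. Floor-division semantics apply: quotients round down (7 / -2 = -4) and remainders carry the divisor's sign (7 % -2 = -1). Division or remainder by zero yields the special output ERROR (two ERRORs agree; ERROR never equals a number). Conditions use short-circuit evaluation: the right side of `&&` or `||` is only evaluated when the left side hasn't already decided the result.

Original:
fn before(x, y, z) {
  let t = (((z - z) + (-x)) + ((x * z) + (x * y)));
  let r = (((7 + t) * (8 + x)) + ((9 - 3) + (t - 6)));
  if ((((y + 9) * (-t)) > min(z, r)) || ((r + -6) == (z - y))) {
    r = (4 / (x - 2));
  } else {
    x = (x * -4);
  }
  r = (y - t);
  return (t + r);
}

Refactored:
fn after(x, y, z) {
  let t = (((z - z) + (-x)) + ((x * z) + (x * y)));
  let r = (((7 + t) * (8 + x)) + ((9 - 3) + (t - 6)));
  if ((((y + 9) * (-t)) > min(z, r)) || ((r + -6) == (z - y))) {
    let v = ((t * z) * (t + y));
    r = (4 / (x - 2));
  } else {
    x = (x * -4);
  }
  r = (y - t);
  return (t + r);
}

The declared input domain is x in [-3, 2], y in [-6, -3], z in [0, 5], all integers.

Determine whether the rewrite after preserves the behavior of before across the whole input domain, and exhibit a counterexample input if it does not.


Equivalent — the differences include local variable names differ, and arithmetic usage differs, and statement counts differ, yet no declared input distinguishes the two.
Spot check at x=2, y=-5, z=4 — before: t=-4, then r=26, then ((((y + 9) * (-t)) > min(z, r)) || ((r + -6) == (z - y))) is true, then a zero divisor aborts: ERROR. after: t=-4, then r=26, then ((((y + 9) * (-t)) > min(z, r)) || ((r + -6) == (z - y))) is true, then v=144, then a zero divisor aborts: ERROR. Both give ERROR.
Sweeping the whole domain (144 inputs) finds no disagreement.
verdict: equivalent


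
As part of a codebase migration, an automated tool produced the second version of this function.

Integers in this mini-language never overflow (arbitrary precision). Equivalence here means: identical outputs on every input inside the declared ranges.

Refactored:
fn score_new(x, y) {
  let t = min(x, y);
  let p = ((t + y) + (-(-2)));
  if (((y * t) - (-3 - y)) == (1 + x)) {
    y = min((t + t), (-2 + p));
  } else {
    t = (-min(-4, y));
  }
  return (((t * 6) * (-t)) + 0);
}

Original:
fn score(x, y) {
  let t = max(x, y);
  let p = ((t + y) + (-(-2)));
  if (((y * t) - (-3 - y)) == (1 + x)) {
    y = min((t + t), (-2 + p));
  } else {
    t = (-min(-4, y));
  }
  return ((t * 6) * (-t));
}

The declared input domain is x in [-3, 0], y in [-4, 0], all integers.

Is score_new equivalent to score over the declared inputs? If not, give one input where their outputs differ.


Try x=0, y=-2.
score: t becomes 0; next p becomes 0; next (((y * t) - (-3 - y)) == (1 + x)) evaluates to true; next y becomes -2; next final value 0
score_new: t becomes -2; next p becomes -2; next (((y * t) - (-3 - y)) == (1 + x)) evaluates to false; next t becomes 4; next final value -96
0 against -96: the behavior changed.
verdict: not equivalent; witness: x=0, y=-2
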